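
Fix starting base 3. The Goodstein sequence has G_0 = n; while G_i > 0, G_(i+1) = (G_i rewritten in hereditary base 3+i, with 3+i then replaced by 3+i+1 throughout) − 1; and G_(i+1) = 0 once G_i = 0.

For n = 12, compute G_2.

27

G_0 = 12. HB_3(12) = 3^2 + 3. Bump = 20. G_1 = 19.
G_1 = 19. HB_4(19) = 4^2 + 3. Bump = 28. G_2 = 27.
G_2 = 27. HB_5(27) = 5^2 + 2. Bump = 38. G_3 = 37.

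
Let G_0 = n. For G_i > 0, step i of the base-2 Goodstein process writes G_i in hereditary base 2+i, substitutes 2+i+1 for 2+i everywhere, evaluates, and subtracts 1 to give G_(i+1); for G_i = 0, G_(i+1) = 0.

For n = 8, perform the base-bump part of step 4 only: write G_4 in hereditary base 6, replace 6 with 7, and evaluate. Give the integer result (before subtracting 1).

1647196

G_0 = 8. HB_2(8) = 2^(2 + 1). Bump = 81. G_1 = 80.
G_1 = 80. HB_3(80) = 2·3^3 + 2·3^2 + 2·3 + 2. Bump = 554. G_2 = 553.
G_2 = 553. HB_4(553) = 2·4^4 + 2·4^2 + 2·4 + 1. Bump = 6311. G_3 = 6310.
G_3 = 6310. HB_5(6310) = 2·5^5 + 2·5^2 + 2·5. Bump = 93396. G_4 = 93395.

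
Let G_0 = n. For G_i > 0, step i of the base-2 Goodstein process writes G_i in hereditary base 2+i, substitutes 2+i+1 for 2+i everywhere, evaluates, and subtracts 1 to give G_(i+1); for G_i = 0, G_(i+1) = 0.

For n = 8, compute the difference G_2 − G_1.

i=0: 8 = 2^(2 + 1) (b=2); 2→3: 3^(3 + 1) = 81; 81−1 = 80
i=1: 80 = 2·3^3 + 2·3^2 + 2·3 + 2 (b=3); 3→4: 2·4^4 + 2·4^2 + 2·4 + 2 = 554; 554−1 = 553

473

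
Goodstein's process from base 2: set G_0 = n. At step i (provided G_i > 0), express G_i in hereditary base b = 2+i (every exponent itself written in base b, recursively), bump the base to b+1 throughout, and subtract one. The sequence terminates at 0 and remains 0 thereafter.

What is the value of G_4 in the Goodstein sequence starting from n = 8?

93395

[0] 8 ≡ 2^(2 + 1) (base 2). Lift 3: 81. −1: 80.
[1] 80 ≡ 2·3^3 + 2·3^2 + 2·3 + 2 (base 3). Lift 4: 554. −1: 553.
[2] 553 ≡ 2·4^4 + 2·4^2 + 2·4 + 1 (base 4). Lift 5: 6311. −1: 6310.
[3] 6310 ≡ 2·5^5 + 2·5^2 + 2·5 (base 5). Lift 6: 93396. −1: 93395.
[4] 93395 ≡ 2·6^6 + 2·6^2 + 6 + 5 (base 6). Lift 7: 1647196. −1: 1647195.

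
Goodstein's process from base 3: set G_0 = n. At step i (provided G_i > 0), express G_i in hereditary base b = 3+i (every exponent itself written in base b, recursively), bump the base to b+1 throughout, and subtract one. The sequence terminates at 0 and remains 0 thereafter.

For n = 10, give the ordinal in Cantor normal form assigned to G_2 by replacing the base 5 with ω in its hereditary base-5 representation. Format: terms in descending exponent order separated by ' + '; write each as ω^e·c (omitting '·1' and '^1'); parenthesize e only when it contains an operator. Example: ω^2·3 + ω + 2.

(0) 10|_3 = 3^2 + 1 ↦ 4^2 + 1|_4 = 17 ⇒ 16
(1) 16|_4 = 4^2 ↦ 5^2|_5 = 25 ⇒ 24
(2) 24|_5 = 4·5 + 4 ↦ 4·6 + 4|_6 = 28 ⇒ 27

ω·4 + 4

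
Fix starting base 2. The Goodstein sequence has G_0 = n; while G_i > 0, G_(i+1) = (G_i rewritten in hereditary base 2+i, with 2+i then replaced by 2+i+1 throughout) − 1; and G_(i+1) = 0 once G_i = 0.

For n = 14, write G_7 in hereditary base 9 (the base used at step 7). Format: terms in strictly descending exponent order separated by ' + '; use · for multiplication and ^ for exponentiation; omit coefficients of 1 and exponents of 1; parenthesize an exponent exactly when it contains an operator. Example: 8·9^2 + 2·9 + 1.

9^(9 + 1) + 5·9^5 + 5·9^4 + 5·9^3 + 5·9^2 + 5·9 + 2

step 0: 14 = 2^(2 + 1) + 2^2 + 2; sub 3 for 2: 3^(3 + 1) + 3^3 + 3; = 111; G_1 = 111−1 = 110
step 1: 110 = 3^(3 + 1) + 3^3 + 2; sub 4 for 3: 4^(4 + 1) + 4^4 + 2; = 1282; G_2 = 1282−1 = 1281
step 2: 1281 = 4^(4 + 1) + 4^4 + 1; sub 5 for 4: 5^(5 + 1) + 5^5 + 1; = 18751; G_3 = 18751−1 = 18750
step 3: 18750 = 5^(5 + 1) + 5^5; sub 6 for 5: 6^(6 + 1) + 6^6; = 326592; G_4 = 326592−1 = 326591
step 4: 326591 = 6^(6 + 1) + 5·6^5 + 5·6^4 + 5·6^3 + 5·6^2 + 5·6 + 5; sub 7 for 6: 7^(7 + 1) + 5·7^5 + 5·7^4 + 5·7^3 + 5·7^2 + 5·7 + 5; = 5862841; G_5 = 5862841−1 = 5862840
step 5: 5862840 = 7^(7 + 1) + 5·7^5 + 5·7^4 + 5·7^3 + 5·7^2 + 5·7 + 4; sub 8 for 7: 8^(8 + 1) + 5·8^5 + 5·8^4 + 5·8^3 + 5·8^2 + 5·8 + 4; = 134404972; G_6 = 134404972−1 = 134404971
step 6: 134404971 = 8^(8 + 1) + 5·8^5 + 5·8^4 + 5·8^3 + 5·8^2 + 5·8 + 3; sub 9 for 8: 9^(9 + 1) + 5·9^5 + 5·9^4 + 5·9^3 + 5·9^2 + 5·9 + 3; = 3487116549; G_7 = 3487116549−1 = 3487116548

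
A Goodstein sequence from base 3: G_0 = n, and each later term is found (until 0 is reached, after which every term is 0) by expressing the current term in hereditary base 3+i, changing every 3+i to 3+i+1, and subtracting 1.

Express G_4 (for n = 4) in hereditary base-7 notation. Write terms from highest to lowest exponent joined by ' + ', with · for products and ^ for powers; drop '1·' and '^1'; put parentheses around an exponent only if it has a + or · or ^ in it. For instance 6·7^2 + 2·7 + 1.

2

G_0 = 4. HB_3(4) = 3 + 1. Bump = 5. G_1 = 4.
G_1 = 4. HB_4(4) = 4. Bump = 5. G_2 = 4.
G_2 = 4. HB_5(4) = 4. Bump = 4. G_3 = 3.
G_3 = 3. HB_6(3) = 3. Bump = 3. G_4 = 2.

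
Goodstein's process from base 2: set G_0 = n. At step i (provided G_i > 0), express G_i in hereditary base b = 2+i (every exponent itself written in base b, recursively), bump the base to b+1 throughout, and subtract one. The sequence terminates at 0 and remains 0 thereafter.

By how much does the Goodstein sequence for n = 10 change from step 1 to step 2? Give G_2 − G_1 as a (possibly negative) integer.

942

base 2: 10 = 2^(2 + 1) + 2; at 3: 3^(3 + 1) + 3 = 84; next = 83
base 3: 83 = 3^(3 + 1) + 2; at 4: 4^(4 + 1) + 2 = 1026; next = 1025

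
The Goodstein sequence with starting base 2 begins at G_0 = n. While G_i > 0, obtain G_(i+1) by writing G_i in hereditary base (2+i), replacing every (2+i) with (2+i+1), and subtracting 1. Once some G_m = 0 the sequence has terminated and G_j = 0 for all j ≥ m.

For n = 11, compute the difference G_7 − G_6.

2615391575

(0) 11|_2 = 2^(2 + 1) + 2 + 1 ↦ 3^(3 + 1) + 3 + 1|_3 = 85 ⇒ 84
(1) 84|_3 = 3^(3 + 1) + 3 ↦ 4^(4 + 1) + 4|_4 = 1028 ⇒ 1027
(2) 1027|_4 = 4^(4 + 1) + 3 ↦ 5^(5 + 1) + 3|_5 = 15628 ⇒ 15627
(3) 15627|_5 = 5^(5 + 1) + 2 ↦ 6^(6 + 1) + 2|_6 = 279938 ⇒ 279937
(4) 279937|_6 = 6^(6 + 1) + 1 ↦ 7^(7 + 1) + 1|_7 = 5764802 ⇒ 5764801
(5) 5764801|_7 = 7^(7 + 1) ↦ 8^(8 + 1)|_8 = 134217728 ⇒ 134217727
(6) 134217727|_8 = 7·8^8 + 7·8^7 + 7·8^6 + 7·8^5 + 7·8^4 + 7·8^3 + 7·8^2 + 7·8 + 7 ↦ 7·9^9 + 7·9^7 + 7·9^6 + 7·9^5 + 7·9^4 + 7·9^3 + 7·9^2 + 7·9 + 7|_9 = 2749609303 ⇒ 2749609302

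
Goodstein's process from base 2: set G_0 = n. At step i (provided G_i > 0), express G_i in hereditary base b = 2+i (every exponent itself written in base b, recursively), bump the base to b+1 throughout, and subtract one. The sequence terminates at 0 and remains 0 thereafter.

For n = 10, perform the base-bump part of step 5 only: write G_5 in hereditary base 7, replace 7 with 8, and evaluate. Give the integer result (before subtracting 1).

84073324

G_0=10  [base 2] 2^(2 + 1) + 2  →[2↦3]→  3^(3 + 1) + 3 = 84  −1 ⇒ G_1=83
G_1=83  [base 3] 3^(3 + 1) + 2  →[3↦4]→  4^(4 + 1) + 2 = 1026  −1 ⇒ G_2=1025
G_2=1025  [base 4] 4^(4 + 1) + 1  →[4↦5]→  5^(5 + 1) + 1 = 15626  −1 ⇒ G_3=15625
G_3=15625  [base 5] 5^(5 + 1)  →[5↦6]→  6^(6 + 1) = 279936  −1 ⇒ G_4=279935
G_4=279935  [base 6] 5·6^6 + 5·6^5 + 5·6^4 + 5·6^3 + 5·6^2 + 5·6 + 5  →[6↦7]→  5·7^7 + 5·7^5 + 5·7^4 + 5·7^3 + 5·7^2 + 5·7 + 5 = 4215755  −1 ⇒ G_5=4215754
G_5=4215754  [base 7] 5·7^7 + 5·7^5 + 5·7^4 + 5·7^3 + 5·7^2 + 5·7 + 4  →[7↦8]→  5·8^8 + 5·8^5 + 5·8^4 + 5·8^3 + 5·8^2 + 5·8 + 4 = 84073324  −1 ⇒ G_6=84073323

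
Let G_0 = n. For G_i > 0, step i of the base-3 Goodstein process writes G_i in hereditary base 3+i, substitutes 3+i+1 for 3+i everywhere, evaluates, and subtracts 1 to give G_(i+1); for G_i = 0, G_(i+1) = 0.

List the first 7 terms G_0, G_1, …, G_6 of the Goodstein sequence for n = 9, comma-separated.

9 —HB3→ 3^2 —bump→ 4^2 = 16 —(−1)→ 15
15 —HB4→ 3·4 + 3 —bump→ 3·5 + 3 = 18 —(−1)→ 17
17 —HB5→ 3·5 + 2 —bump→ 3·6 + 2 = 20 —(−1)→ 19
19 —HB6→ 3·6 + 1 —bump→ 3·7 + 1 = 22 —(−1)→ 21
21 —HB7→ 3·7 —bump→ 3·8 = 24 —(−1)→ 23
23 —HB8→ 2·8 + 7 —bump→ 2·9 + 7 = 25 —(−1)→ 24

9, 15, 17, 19, 21, 23, 24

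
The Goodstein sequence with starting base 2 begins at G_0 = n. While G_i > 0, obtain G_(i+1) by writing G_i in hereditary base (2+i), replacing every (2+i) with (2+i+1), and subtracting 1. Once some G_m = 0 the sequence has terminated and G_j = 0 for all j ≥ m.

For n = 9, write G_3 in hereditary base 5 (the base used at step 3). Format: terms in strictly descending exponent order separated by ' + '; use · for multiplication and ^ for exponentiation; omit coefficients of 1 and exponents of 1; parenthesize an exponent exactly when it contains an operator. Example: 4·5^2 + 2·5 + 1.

i=0: 9 = 2^(2 + 1) + 1 (b=2); 2→3: 3^(3 + 1) + 1 = 82; 82−1 = 81
i=1: 81 = 3^(3 + 1) (b=3); 3→4: 4^(4 + 1) = 1024; 1024−1 = 1023
i=2: 1023 = 3·4^4 + 3·4^3 + 3·4^2 + 3·4 + 3 (b=4); 4→5: 3·5^5 + 3·5^3 + 3·5^2 + 3·5 + 3 = 9843; 9843−1 = 9842
i=3: 9842 = 3·5^5 + 3·5^3 + 3·5^2 + 3·5 + 2 (b=5); 5→6: 3·6^6 + 3·6^3 + 3·6^2 + 3·6 + 2 = 140744; 140744−1 = 140743

3·5^5 + 3·5^3 + 3·5^2 + 3·5 + 2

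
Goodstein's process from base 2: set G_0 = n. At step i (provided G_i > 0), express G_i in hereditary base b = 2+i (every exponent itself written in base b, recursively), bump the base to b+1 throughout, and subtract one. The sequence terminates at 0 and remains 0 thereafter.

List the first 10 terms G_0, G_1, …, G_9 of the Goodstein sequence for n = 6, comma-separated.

6, 29, 257, 3125, 46655, 98039, 187243, 332147, 555551, 885775

base 2: 6 = 2^2 + 2; at 3: 3^3 + 3 = 30; next = 29
base 3: 29 = 3^3 + 2; at 4: 4^4 + 2 = 258; next = 257
base 4: 257 = 4^4 + 1; at 5: 5^5 + 1 = 3126; next = 3125
base 5: 3125 = 5^5; at 6: 6^6 = 46656; next = 46655
base 6: 46655 = 5·6^5 + 5·6^4 + 5·6^3 + 5·6^2 + 5·6 + 5; at 7: 5·7^5 + 5·7^4 + 5·7^3 + 5·7^2 + 5·7 + 5 = 98040; next = 98039
base 7: 98039 = 5·7^5 + 5·7^4 + 5·7^3 + 5·7^2 + 5·7 + 4; at 8: 5·8^5 + 5·8^4 + 5·8^3 + 5·8^2 + 5·8 + 4 = 187244; next = 187243
base 8: 187243 = 5·8^5 + 5·8^4 + 5·8^3 + 5·8^2 + 5·8 + 3; at 9: 5·9^5 + 5·9^4 + 5·9^3 + 5·9^2 + 5·9 + 3 = 332148; next = 332147
base 9: 332147 = 5·9^5 + 5·9^4 + 5·9^3 + 5·9^2 + 5·9 + 2; at 10: 5·10^5 + 5·10^4 + 5·10^3 + 5·10^2 + 5·10 + 2 = 555552; next = 555551
base 10: 555551 = 5·10^5 + 5·10^4 + 5·10^3 + 5·10^2 + 5·10 + 1; at 11: 5·11^5 + 5·11^4 + 5·11^3 + 5·11^2 + 5·11 + 1 = 885776; next = 885775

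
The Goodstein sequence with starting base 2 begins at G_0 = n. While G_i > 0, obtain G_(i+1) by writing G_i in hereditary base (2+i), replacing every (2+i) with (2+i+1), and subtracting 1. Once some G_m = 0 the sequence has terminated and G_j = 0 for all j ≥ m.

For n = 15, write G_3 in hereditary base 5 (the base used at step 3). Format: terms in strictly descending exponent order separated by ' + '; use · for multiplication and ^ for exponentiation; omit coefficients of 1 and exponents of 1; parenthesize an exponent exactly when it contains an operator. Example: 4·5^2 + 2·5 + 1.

5^(5 + 1) + 5^5 + 2

G_0=15  [base 2] 2^(2 + 1) + 2^2 + 2 + 1  →[2↦3]→  3^(3 + 1) + 3^3 + 3 + 1 = 112  −1 ⇒ G_1=111
G_1=111  [base 3] 3^(3 + 1) + 3^3 + 3  →[3↦4]→  4^(4 + 1) + 4^4 + 4 = 1284  −1 ⇒ G_2=1283
G_2=1283  [base 4] 4^(4 + 1) + 4^4 + 3  →[4↦5]→  5^(5 + 1) + 5^5 + 3 = 18753  −1 ⇒ G_3=18752
G_3=18752  [base 5] 5^(5 + 1) + 5^5 + 2  →[5↦6]→  6^(6 + 1) + 6^6 + 2 = 326594  −1 ⇒ G_4=326593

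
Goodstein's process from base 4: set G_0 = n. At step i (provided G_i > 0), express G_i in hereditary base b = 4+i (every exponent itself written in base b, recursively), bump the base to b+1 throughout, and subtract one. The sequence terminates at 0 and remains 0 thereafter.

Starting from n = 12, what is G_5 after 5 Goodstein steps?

18

base 4: 12 = 3·4; at 5: 3·5 = 15; next = 14
base 5: 14 = 2·5 + 4; at 6: 2·6 + 4 = 16; next = 15
base 6: 15 = 2·6 + 3; at 7: 2·7 + 3 = 17; next = 16
base 7: 16 = 2·7 + 2; at 8: 2·8 + 2 = 18; next = 17
base 8: 17 = 2·8 + 1; at 9: 2·9 + 1 = 19; next = 18
base 9: 18 = 2·9; at 10: 2·10 = 20; next = 19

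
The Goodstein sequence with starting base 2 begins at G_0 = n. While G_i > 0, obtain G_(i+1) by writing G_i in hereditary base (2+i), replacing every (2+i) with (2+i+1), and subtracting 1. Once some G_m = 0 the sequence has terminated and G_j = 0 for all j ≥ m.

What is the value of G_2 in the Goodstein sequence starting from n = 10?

i=0: 10 = 2^(2 + 1) + 2 (b=2); 2→3: 3^(3 + 1) + 3 = 84; 84−1 = 83
i=1: 83 = 3^(3 + 1) + 2 (b=3); 3→4: 4^(4 + 1) + 2 = 1026; 1026−1 = 1025
i=2: 1025 = 4^(4 + 1) + 1 (b=4); 4→5: 5^(5 + 1) + 1 = 15626; 15626−1 = 15625

1025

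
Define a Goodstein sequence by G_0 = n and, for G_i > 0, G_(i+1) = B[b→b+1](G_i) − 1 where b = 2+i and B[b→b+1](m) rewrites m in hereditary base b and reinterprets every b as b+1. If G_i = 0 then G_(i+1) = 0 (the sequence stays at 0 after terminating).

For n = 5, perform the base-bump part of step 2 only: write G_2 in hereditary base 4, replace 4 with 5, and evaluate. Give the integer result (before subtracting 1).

468

step 0: 5 = 2^2 + 1; sub 3 for 2: 3^3 + 1; = 28; G_1 = 28−1 = 27
step 1: 27 = 3^3; sub 4 for 3: 4^4; = 256; G_2 = 256−1 = 255
step 2: 255 = 3·4^3 + 3·4^2 + 3·4 + 3; sub 5 for 4: 3·5^3 + 3·5^2 + 3·5 + 3; = 468; G_3 = 468−1 = 467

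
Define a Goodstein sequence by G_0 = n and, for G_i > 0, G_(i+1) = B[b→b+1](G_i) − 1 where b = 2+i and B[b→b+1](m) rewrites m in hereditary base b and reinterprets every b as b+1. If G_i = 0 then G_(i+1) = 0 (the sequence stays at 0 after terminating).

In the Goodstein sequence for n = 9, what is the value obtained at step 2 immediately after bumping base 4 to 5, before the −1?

9843

G_0=9  [base 2] 2^(2 + 1) + 1  →[2↦3]→  3^(3 + 1) + 1 = 82  −1 ⇒ G_1=81
G_1=81  [base 3] 3^(3 + 1)  →[3↦4]→  4^(4 + 1) = 1024  −1 ⇒ G_2=1023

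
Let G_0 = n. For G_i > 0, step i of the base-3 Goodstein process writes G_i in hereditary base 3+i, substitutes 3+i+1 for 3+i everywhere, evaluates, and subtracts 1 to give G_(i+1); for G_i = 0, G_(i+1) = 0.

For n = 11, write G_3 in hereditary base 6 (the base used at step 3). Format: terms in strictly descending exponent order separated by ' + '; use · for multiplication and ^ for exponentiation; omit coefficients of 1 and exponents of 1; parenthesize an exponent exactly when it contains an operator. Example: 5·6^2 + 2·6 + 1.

5·6 + 5

G_0 = 11. HB_3(11) = 3^2 + 2. Bump = 18. G_1 = 17.
G_1 = 17. HB_4(17) = 4^2 + 1. Bump = 26. G_2 = 25.
G_2 = 25. HB_5(25) = 5^2. Bump = 36. G_3 = 35.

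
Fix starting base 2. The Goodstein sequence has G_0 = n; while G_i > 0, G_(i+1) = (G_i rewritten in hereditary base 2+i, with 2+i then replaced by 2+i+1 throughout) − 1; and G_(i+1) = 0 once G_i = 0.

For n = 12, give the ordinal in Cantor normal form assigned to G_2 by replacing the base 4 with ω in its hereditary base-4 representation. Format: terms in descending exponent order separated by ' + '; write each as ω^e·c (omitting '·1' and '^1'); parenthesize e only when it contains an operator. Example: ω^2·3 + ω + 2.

[0] 12 ≡ 2^(2 + 1) + 2^2 (base 2). Lift 3: 108. −1: 107.
[1] 107 ≡ 3^(3 + 1) + 2·3^2 + 2·3 + 2 (base 3). Lift 4: 1066. −1: 1065.
[2] 1065 ≡ 4^(4 + 1) + 2·4^2 + 2·4 + 1 (base 4). Lift 5: 15686. −1: 15685.

ω^(ω + 1) + ω^2·2 + ω·2 + 1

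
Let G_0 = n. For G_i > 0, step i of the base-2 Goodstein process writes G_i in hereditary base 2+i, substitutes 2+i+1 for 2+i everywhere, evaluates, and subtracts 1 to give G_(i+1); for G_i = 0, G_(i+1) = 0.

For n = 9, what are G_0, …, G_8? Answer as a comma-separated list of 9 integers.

G_0 = 9. HB_2(9) = 2^(2 + 1) + 1. Bump = 82. G_1 = 81.
G_1 = 81. HB_3(81) = 3^(3 + 1). Bump = 1024. G_2 = 1023.
G_2 = 1023. HB_4(1023) = 3·4^4 + 3·4^3 + 3·4^2 + 3·4 + 3. Bump = 9843. G_3 = 9842.
G_3 = 9842. HB_5(9842) = 3·5^5 + 3·5^3 + 3·5^2 + 3·5 + 2. Bump = 140744. G_4 = 140743.
G_4 = 140743. HB_6(140743) = 3·6^6 + 3·6^3 + 3·6^2 + 3·6 + 1. Bump = 2471827. G_5 = 2471826.
G_5 = 2471826. HB_7(2471826) = 3·7^7 + 3·7^3 + 3·7^2 + 3·7. Bump = 50333400. G_6 = 50333399.
G_6 = 50333399. HB_8(50333399) = 3·8^8 + 3·8^3 + 3·8^2 + 2·8 + 7. Bump = 1162263922. G_7 = 1162263921.
G_7 = 1162263921. HB_9(1162263921) = 3·9^9 + 3·9^3 + 3·9^2 + 2·9 + 6. Bump = 30000003326. G_8 = 30000003325.

9, 81, 1023, 9842, 140743, 2471826, 50333399, 1162263921, 30000003325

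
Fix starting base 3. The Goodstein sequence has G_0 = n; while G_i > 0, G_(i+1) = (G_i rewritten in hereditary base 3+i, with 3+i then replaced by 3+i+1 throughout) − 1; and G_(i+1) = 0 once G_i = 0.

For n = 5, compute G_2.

i=0: 5 = 3 + 2 (b=3); 3→4: 4 + 2 = 6; 6−1 = 5
i=1: 5 = 4 + 1 (b=4); 4→5: 5 + 1 = 6; 6−1 = 5
i=2: 5 = 5 (b=5); 5→6: 6 = 6; 6−1 = 5

5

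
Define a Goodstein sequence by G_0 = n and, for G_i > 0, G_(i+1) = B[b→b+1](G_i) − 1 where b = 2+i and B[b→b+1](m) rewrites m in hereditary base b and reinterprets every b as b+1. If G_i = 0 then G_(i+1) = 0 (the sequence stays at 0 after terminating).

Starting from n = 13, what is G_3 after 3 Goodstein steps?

i=0: 13 = 2^(2 + 1) + 2^2 + 1 (b=2); 2→3: 3^(3 + 1) + 3^3 + 1 = 109; 109−1 = 108
i=1: 108 = 3^(3 + 1) + 3^3 (b=3); 3→4: 4^(4 + 1) + 4^4 = 1280; 1280−1 = 1279
i=2: 1279 = 4^(4 + 1) + 3·4^3 + 3·4^2 + 3·4 + 3 (b=4); 4→5: 5^(5 + 1) + 3·5^3 + 3·5^2 + 3·5 + 3 = 16093; 16093−1 = 16092

16092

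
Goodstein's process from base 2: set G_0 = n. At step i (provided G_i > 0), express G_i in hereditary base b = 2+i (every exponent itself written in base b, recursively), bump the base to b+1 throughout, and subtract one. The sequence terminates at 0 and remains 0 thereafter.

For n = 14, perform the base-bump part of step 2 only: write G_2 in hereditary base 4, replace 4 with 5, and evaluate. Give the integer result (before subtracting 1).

18751

i=0: 14 = 2^(2 + 1) + 2^2 + 2 (b=2); 2→3: 3^(3 + 1) + 3^3 + 3 = 111; 111−1 = 110
i=1: 110 = 3^(3 + 1) + 3^3 + 2 (b=3); 3→4: 4^(4 + 1) + 4^4 + 2 = 1282; 1282−1 = 1281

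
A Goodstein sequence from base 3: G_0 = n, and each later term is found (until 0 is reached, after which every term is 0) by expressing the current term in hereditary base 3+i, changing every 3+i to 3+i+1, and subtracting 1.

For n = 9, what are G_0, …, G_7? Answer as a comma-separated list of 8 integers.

9, 15, 17, 19, 21, 23, 24, 25

(0) 9|_3 = 3^2 ↦ 4^2|_4 = 16 ⇒ 15
(1) 15|_4 = 3·4 + 3 ↦ 3·5 + 3|_5 = 18 ⇒ 17
(2) 17|_5 = 3·5 + 2 ↦ 3·6 + 2|_6 = 20 ⇒ 19
(3) 19|_6 = 3·6 + 1 ↦ 3·7 + 1|_7 = 22 ⇒ 21
(4) 21|_7 = 3·7 ↦ 3·8|_8 = 24 ⇒ 23
(5) 23|_8 = 2·8 + 7 ↦ 2·9 + 7|_9 = 25 ⇒ 24
(6) 24|_9 = 2·9 + 6 ↦ 2·10 + 6|_10 = 26 ⇒ 25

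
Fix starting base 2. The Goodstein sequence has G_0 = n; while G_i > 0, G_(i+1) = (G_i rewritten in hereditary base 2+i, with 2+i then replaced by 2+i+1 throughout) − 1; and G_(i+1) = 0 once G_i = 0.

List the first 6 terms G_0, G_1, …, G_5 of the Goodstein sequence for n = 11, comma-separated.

11, 84, 1027, 15627, 279937, 5764801

step 0: 11 = 2^(2 + 1) + 2 + 1; sub 3 for 2: 3^(3 + 1) + 3 + 1; = 85; G_1 = 85−1 = 84
step 1: 84 = 3^(3 + 1) + 3; sub 4 for 3: 4^(4 + 1) + 4; = 1028; G_2 = 1028−1 = 1027
step 2: 1027 = 4^(4 + 1) + 3; sub 5 for 4: 5^(5 + 1) + 3; = 15628; G_3 = 15628−1 = 15627
step 3: 15627 = 5^(5 + 1) + 2; sub 6 for 5: 6^(6 + 1) + 2; = 279938; G_4 = 279938−1 = 279937
step 4: 279937 = 6^(6 + 1) + 1; sub 7 for 6: 7^(7 + 1) + 1; = 5764802; G_5 = 5764802−1 = 5764801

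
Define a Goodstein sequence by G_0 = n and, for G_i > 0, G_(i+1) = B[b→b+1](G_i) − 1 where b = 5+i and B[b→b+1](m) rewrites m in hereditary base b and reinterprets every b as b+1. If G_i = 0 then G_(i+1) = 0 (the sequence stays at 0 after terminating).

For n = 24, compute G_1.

24 —HB5→ 4·5 + 4 —bump→ 4·6 + 4 = 28 —(−1)→ 27
27 —HB6→ 4·6 + 3 —bump→ 4·7 + 3 = 31 —(−1)→ 30

27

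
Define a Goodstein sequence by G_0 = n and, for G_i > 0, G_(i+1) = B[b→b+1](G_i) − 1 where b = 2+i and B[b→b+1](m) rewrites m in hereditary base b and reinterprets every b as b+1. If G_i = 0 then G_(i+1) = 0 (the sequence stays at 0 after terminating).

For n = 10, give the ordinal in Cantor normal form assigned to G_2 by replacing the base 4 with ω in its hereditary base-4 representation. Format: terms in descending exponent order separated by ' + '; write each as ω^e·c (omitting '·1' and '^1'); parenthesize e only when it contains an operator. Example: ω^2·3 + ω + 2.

(0) 10|_2 = 2^(2 + 1) + 2 ↦ 3^(3 + 1) + 3|_3 = 84 ⇒ 83
(1) 83|_3 = 3^(3 + 1) + 2 ↦ 4^(4 + 1) + 2|_4 = 1026 ⇒ 1025

ω^(ω + 1) + 1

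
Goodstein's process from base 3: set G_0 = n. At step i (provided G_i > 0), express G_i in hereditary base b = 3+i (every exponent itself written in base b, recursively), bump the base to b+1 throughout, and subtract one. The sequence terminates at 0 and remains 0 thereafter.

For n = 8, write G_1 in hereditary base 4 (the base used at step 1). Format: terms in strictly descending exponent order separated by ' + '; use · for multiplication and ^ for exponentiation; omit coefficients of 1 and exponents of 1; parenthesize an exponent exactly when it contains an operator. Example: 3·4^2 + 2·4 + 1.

base 3: 8 = 2·3 + 2; at 4: 2·4 + 2 = 10; next = 9
base 4: 9 = 2·4 + 1; at 5: 2·5 + 1 = 11; next = 10

2·4 + 1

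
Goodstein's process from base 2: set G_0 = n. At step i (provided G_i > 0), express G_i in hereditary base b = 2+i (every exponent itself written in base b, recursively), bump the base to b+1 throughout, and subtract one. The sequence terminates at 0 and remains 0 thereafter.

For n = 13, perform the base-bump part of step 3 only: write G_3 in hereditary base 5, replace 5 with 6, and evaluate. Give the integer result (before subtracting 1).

step 0: 13 = 2^(2 + 1) + 2^2 + 1; sub 3 for 2: 3^(3 + 1) + 3^3 + 1; = 109; G_1 = 109−1 = 108
step 1: 108 = 3^(3 + 1) + 3^3; sub 4 for 3: 4^(4 + 1) + 4^4; = 1280; G_2 = 1280−1 = 1279
step 2: 1279 = 4^(4 + 1) + 3·4^3 + 3·4^2 + 3·4 + 3; sub 5 for 4: 5^(5 + 1) + 3·5^3 + 3·5^2 + 3·5 + 3; = 16093; G_3 = 16093−1 = 16092

280712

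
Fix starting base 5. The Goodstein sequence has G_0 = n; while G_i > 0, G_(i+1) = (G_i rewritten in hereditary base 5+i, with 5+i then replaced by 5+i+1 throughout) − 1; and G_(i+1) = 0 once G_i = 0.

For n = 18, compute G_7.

G_0 = 18. HB_5(18) = 3·5 + 3. Bump = 21. G_1 = 20.
G_1 = 20. HB_6(20) = 3·6 + 2. Bump = 23. G_2 = 22.
G_2 = 22. HB_7(22) = 3·7 + 1. Bump = 25. G_3 = 24.
G_3 = 24. HB_8(24) = 3·8. Bump = 27. G_4 = 26.
G_4 = 26. HB_9(26) = 2·9 + 8. Bump = 28. G_5 = 27.
G_5 = 27. HB_10(27) = 2·10 + 7. Bump = 29. G_6 = 28.
G_6 = 28. HB_11(28) = 2·11 + 6. Bump = 30. G_7 = 29.
G_7 = 29. HB_12(29) = 2·12 + 5. Bump = 31. G_8 = 30.

29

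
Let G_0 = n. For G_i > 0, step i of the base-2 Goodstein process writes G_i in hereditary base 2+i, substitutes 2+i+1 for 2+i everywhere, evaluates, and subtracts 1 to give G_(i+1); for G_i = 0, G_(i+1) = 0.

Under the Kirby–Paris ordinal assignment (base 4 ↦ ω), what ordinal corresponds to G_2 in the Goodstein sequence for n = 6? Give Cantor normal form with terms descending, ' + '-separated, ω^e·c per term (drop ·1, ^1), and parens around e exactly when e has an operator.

6 —HB2→ 2^2 + 2 —bump→ 3^3 + 3 = 30 —(−1)→ 29
29 —HB3→ 3^3 + 2 —bump→ 4^4 + 2 = 258 —(−1)→ 257
257 —HB4→ 4^4 + 1 —bump→ 5^5 + 1 = 3126 —(−1)→ 3125

ω^ω + 1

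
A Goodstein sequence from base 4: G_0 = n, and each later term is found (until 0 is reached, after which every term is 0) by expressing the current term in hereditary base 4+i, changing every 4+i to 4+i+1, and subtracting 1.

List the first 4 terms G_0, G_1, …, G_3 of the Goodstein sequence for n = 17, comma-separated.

17, 25, 35, 39

step 0: 17 = 4^2 + 1; sub 5 for 4: 5^2 + 1; = 26; G_1 = 26−1 = 25
step 1: 25 = 5^2; sub 6 for 5: 6^2; = 36; G_2 = 36−1 = 35
step 2: 35 = 5·6 + 5; sub 7 for 6: 5·7 + 5; = 40; G_3 = 40−1 = 39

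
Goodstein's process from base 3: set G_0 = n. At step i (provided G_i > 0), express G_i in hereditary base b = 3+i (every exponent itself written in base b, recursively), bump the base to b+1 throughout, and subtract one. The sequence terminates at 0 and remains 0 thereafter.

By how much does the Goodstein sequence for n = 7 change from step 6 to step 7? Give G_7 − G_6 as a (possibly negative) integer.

0

7 —HB3→ 2·3 + 1 —bump→ 2·4 + 1 = 9 —(−1)→ 8
8 —HB4→ 2·4 —bump→ 2·5 = 10 —(−1)→ 9
9 —HB5→ 5 + 4 —bump→ 6 + 4 = 10 —(−1)→ 9
9 —HB6→ 6 + 3 —bump→ 7 + 3 = 10 —(−1)→ 9
9 —HB7→ 7 + 2 —bump→ 8 + 2 = 10 —(−1)→ 9
9 —HB8→ 8 + 1 —bump→ 9 + 1 = 10 —(−1)→ 9
9 —HB9→ 9 —bump→ 10 = 10 —(−1)→ 9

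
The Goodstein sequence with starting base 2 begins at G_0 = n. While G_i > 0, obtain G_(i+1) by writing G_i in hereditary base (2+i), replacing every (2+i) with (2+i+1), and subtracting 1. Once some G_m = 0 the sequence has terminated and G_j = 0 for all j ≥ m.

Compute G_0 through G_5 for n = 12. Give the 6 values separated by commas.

(0) 12|_2 = 2^(2 + 1) + 2^2 ↦ 3^(3 + 1) + 3^3|_3 = 108 ⇒ 107
(1) 107|_3 = 3^(3 + 1) + 2·3^2 + 2·3 + 2 ↦ 4^(4 + 1) + 2·4^2 + 2·4 + 2|_4 = 1066 ⇒ 1065
(2) 1065|_4 = 4^(4 + 1) + 2·4^2 + 2·4 + 1 ↦ 5^(5 + 1) + 2·5^2 + 2·5 + 1|_5 = 15686 ⇒ 15685
(3) 15685|_5 = 5^(5 + 1) + 2·5^2 + 2·5 ↦ 6^(6 + 1) + 2·6^2 + 2·6|_6 = 280020 ⇒ 280019
(4) 280019|_6 = 6^(6 + 1) + 2·6^2 + 6 + 5 ↦ 7^(7 + 1) + 2·7^2 + 7 + 5|_7 = 5764911 ⇒ 5764910

12, 107, 1065, 15685, 280019, 5764910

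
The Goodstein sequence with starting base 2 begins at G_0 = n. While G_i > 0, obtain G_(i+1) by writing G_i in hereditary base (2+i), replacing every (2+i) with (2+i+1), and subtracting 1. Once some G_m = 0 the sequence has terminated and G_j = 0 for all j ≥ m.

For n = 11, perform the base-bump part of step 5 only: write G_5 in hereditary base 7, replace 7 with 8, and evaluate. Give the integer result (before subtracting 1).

i=0: 11 = 2^(2 + 1) + 2 + 1 (b=2); 2→3: 3^(3 + 1) + 3 + 1 = 85; 85−1 = 84
i=1: 84 = 3^(3 + 1) + 3 (b=3); 3→4: 4^(4 + 1) + 4 = 1028; 1028−1 = 1027
i=2: 1027 = 4^(4 + 1) + 3 (b=4); 4→5: 5^(5 + 1) + 3 = 15628; 15628−1 = 15627
i=3: 15627 = 5^(5 + 1) + 2 (b=5); 5→6: 6^(6 + 1) + 2 = 279938; 279938−1 = 279937
i=4: 279937 = 6^(6 + 1) + 1 (b=6); 6→7: 7^(7 + 1) + 1 = 5764802; 5764802−1 = 5764801
i=5: 5764801 = 7^(7 + 1) (b=7); 7→8: 8^(8 + 1) = 134217728; 134217728−1 = 134217727

134217728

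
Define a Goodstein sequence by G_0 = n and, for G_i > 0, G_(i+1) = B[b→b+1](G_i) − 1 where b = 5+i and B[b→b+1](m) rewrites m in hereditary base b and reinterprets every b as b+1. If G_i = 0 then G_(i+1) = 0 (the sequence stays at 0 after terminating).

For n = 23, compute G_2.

29

(0) 23|_5 = 4·5 + 3 ↦ 4·6 + 3|_6 = 27 ⇒ 26
(1) 26|_6 = 4·6 + 2 ↦ 4·7 + 2|_7 = 30 ⇒ 29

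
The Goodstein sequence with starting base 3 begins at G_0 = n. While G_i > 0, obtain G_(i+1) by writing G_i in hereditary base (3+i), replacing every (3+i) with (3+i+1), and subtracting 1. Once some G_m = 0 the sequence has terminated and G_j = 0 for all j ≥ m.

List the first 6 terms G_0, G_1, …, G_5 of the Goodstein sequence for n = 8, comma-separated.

8, 9, 10, 11, 11, 11

G_0=8  [base 3] 2·3 + 2  →[3↦4]→  2·4 + 2 = 10  −1 ⇒ G_1=9
G_1=9  [base 4] 2·4 + 1  →[4↦5]→  2·5 + 1 = 11  −1 ⇒ G_2=10
G_2=10  [base 5] 2·5  →[5↦6]→  2·6 = 12  −1 ⇒ G_3=11
G_3=11  [base 6] 6 + 5  →[6↦7]→  7 + 5 = 12  −1 ⇒ G_4=11
G_4=11  [base 7] 7 + 4  →[7↦8]→  8 + 4 = 12  −1 ⇒ G_5=11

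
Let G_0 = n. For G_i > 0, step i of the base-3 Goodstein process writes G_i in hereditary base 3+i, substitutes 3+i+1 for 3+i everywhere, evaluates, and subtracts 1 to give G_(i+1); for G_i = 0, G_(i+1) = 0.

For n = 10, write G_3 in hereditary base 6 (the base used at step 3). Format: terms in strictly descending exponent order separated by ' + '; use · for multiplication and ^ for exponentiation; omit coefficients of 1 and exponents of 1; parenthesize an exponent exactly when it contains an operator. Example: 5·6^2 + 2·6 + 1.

base 3: 10 = 3^2 + 1; at 4: 4^2 + 1 = 17; next = 16
base 4: 16 = 4^2; at 5: 5^2 = 25; next = 24
base 5: 24 = 4·5 + 4; at 6: 4·6 + 4 = 28; next = 27
base 6: 27 = 4·6 + 3; at 7: 4·7 + 3 = 31; next = 30

4·6 + 3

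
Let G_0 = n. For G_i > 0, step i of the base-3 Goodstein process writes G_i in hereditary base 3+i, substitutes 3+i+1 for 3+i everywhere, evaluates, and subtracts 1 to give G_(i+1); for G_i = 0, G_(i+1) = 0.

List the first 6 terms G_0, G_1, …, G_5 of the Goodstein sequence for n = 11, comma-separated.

11, 17, 25, 35, 39, 43

(0) 11|_3 = 3^2 + 2 ↦ 4^2 + 2|_4 = 18 ⇒ 17
(1) 17|_4 = 4^2 + 1 ↦ 5^2 + 1|_5 = 26 ⇒ 25
(2) 25|_5 = 5^2 ↦ 6^2|_6 = 36 ⇒ 35
(3) 35|_6 = 5·6 + 5 ↦ 5·7 + 5|_7 = 40 ⇒ 39
(4) 39|_7 = 5·7 + 4 ↦ 5·8 + 4|_8 = 44 ⇒ 43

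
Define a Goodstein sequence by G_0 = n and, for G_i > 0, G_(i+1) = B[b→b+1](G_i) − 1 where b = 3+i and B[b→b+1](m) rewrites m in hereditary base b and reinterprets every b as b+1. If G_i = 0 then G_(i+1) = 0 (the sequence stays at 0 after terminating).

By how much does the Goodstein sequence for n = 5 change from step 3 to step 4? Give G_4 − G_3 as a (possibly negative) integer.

[0] 5 ≡ 3 + 2 (base 3). Lift 4: 6. −1: 5.
[1] 5 ≡ 4 + 1 (base 4). Lift 5: 6. −1: 5.
[2] 5 ≡ 5 (base 5). Lift 6: 6. −1: 5.
[3] 5 ≡ 5 (base 6). Lift 7: 5. −1: 4.

-1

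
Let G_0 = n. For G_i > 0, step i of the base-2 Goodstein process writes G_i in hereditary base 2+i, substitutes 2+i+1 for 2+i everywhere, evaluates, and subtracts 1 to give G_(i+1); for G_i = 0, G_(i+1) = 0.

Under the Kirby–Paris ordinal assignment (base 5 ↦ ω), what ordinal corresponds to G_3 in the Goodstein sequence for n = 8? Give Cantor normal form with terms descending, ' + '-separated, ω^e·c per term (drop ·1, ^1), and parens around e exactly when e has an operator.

i=0: 8 = 2^(2 + 1) (b=2); 2→3: 3^(3 + 1) = 81; 81−1 = 80
i=1: 80 = 2·3^3 + 2·3^2 + 2·3 + 2 (b=3); 3→4: 2·4^4 + 2·4^2 + 2·4 + 2 = 554; 554−1 = 553
i=2: 553 = 2·4^4 + 2·4^2 + 2·4 + 1 (b=4); 4→5: 2·5^5 + 2·5^2 + 2·5 + 1 = 6311; 6311−1 = 6310
i=3: 6310 = 2·5^5 + 2·5^2 + 2·5 (b=5); 5→6: 2·6^6 + 2·6^2 + 2·6 = 93396; 93396−1 = 93395

ω^ω·2 + ω^2·2 + ω·2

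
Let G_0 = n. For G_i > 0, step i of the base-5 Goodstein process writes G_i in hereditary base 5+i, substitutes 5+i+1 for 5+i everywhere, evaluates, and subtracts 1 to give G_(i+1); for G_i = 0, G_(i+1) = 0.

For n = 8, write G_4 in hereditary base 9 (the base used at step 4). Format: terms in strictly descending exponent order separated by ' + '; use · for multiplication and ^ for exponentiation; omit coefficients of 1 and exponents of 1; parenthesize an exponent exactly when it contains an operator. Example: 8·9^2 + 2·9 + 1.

8

i=0: 8 = 5 + 3 (b=5); 5→6: 6 + 3 = 9; 9−1 = 8
i=1: 8 = 6 + 2 (b=6); 6→7: 7 + 2 = 9; 9−1 = 8
i=2: 8 = 7 + 1 (b=7); 7→8: 8 + 1 = 9; 9−1 = 8
i=3: 8 = 8 (b=8); 8→9: 9 = 9; 9−1 = 8
i=4: 8 = 8 (b=9); 9→10: 8 = 8; 8−1 = 7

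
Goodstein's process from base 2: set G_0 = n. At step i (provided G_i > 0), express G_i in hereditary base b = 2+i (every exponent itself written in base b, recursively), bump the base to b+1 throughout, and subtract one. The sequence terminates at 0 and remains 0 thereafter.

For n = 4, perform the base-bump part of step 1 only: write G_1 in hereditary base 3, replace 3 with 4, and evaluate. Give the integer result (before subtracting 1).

step 0: 4 = 2^2; sub 3 for 2: 3^3; = 27; G_1 = 27−1 = 26
step 1: 26 = 2·3^2 + 2·3 + 2; sub 4 for 3: 2·4^2 + 2·4 + 2; = 42; G_2 = 42−1 = 41

42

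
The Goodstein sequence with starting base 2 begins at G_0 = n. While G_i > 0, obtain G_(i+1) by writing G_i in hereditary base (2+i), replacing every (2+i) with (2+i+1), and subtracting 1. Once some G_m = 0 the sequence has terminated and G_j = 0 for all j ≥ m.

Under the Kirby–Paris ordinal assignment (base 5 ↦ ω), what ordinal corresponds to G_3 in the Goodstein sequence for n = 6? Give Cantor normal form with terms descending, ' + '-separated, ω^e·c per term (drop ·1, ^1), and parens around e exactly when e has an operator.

(0) 6|_2 = 2^2 + 2 ↦ 3^3 + 3|_3 = 30 ⇒ 29
(1) 29|_3 = 3^3 + 2 ↦ 4^4 + 2|_4 = 258 ⇒ 257
(2) 257|_4 = 4^4 + 1 ↦ 5^5 + 1|_5 = 3126 ⇒ 3125
(3) 3125|_5 = 5^5 ↦ 6^6|_6 = 46656 ⇒ 46655

ω^ω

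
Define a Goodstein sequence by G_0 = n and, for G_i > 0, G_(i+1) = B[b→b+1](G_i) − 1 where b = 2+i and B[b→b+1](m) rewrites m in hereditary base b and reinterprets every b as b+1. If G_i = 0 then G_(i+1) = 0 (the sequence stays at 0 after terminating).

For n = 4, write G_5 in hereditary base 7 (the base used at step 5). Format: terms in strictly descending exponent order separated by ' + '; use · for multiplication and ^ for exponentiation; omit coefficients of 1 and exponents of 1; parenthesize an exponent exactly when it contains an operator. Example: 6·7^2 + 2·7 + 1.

G_0 = 4. HB_2(4) = 2^2. Bump = 27. G_1 = 26.
G_1 = 26. HB_3(26) = 2·3^2 + 2·3 + 2. Bump = 42. G_2 = 41.
G_2 = 41. HB_4(41) = 2·4^2 + 2·4 + 1. Bump = 61. G_3 = 60.
G_3 = 60. HB_5(60) = 2·5^2 + 2·5. Bump = 84. G_4 = 83.
G_4 = 83. HB_6(83) = 2·6^2 + 6 + 5. Bump = 110. G_5 = 109.
G_5 = 109. HB_7(109) = 2·7^2 + 7 + 4. Bump = 140. G_6 = 139.

2·7^2 + 7 + 4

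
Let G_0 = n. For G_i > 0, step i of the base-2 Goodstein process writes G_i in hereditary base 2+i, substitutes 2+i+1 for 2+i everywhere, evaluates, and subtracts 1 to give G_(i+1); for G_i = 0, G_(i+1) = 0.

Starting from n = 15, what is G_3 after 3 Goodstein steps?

18752

15 —HB2→ 2^(2 + 1) + 2^2 + 2 + 1 —bump→ 3^(3 + 1) + 3^3 + 3 + 1 = 112 —(−1)→ 111
111 —HB3→ 3^(3 + 1) + 3^3 + 3 —bump→ 4^(4 + 1) + 4^4 + 4 = 1284 —(−1)→ 1283
1283 —HB4→ 4^(4 + 1) + 4^4 + 3 —bump→ 5^(5 + 1) + 5^5 + 3 = 18753 —(−1)→ 18752
18752 —HB5→ 5^(5 + 1) + 5^5 + 2 —bump→ 6^(6 + 1) + 6^6 + 2 = 326594 —(−1)→ 326593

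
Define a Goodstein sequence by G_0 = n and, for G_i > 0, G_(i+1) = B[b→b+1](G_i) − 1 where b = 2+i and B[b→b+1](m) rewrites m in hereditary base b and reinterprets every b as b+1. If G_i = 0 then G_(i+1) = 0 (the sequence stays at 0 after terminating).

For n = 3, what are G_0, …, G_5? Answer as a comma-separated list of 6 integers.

3, 3, 3, 2, 1, 0

base 2: 3 = 2 + 1; at 3: 3 + 1 = 4; next = 3
base 3: 3 = 3; at 4: 4 = 4; next = 3
base 4: 3 = 3; at 5: 3 = 3; next = 2
base 5: 2 = 2; at 6: 2 = 2; next = 1
base 6: 1 = 1; at 7: 1 = 1; next = 0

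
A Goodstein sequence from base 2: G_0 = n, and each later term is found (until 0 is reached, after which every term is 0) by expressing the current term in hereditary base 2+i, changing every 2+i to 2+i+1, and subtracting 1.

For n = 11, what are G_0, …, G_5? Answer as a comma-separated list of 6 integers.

[0] 11 ≡ 2^(2 + 1) + 2 + 1 (base 2). Lift 3: 85. −1: 84.
[1] 84 ≡ 3^(3 + 1) + 3 (base 3). Lift 4: 1028. −1: 1027.
[2] 1027 ≡ 4^(4 + 1) + 3 (base 4). Lift 5: 15628. −1: 15627.
[3] 15627 ≡ 5^(5 + 1) + 2 (base 5). Lift 6: 279938. −1: 279937.
[4] 279937 ≡ 6^(6 + 1) + 1 (base 6). Lift 7: 5764802. −1: 5764801.

11, 84, 1027, 15627, 279937, 5764801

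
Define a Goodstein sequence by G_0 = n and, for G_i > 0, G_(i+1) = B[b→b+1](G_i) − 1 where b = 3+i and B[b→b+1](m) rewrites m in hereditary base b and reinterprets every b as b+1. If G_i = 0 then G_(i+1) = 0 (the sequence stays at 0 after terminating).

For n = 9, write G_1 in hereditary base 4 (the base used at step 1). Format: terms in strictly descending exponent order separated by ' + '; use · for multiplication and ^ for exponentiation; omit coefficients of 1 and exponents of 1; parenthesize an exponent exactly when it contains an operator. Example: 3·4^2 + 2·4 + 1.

3·4 + 3

base 3: 9 = 3^2; at 4: 4^2 = 16; next = 15
base 4: 15 = 3·4 + 3; at 5: 3·5 + 3 = 18; next = 17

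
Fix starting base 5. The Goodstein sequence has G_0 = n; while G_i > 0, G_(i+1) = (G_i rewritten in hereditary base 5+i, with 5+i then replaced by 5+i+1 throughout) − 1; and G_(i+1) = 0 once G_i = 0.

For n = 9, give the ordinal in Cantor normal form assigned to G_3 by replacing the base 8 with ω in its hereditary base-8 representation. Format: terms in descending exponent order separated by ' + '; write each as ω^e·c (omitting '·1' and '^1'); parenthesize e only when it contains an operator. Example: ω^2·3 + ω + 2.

ω + 1

9 —HB5→ 5 + 4 —bump→ 6 + 4 = 10 —(−1)→ 9
9 —HB6→ 6 + 3 —bump→ 7 + 3 = 10 —(−1)→ 9
9 —HB7→ 7 + 2 —bump→ 8 + 2 = 10 —(−1)→ 9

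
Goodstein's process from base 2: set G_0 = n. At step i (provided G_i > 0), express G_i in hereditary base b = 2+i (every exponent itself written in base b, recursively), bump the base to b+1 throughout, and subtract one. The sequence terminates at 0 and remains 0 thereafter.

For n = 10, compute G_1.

83

step 0: 10 = 2^(2 + 1) + 2; sub 3 for 2: 3^(3 + 1) + 3; = 84; G_1 = 84−1 = 83
step 1: 83 = 3^(3 + 1) + 2; sub 4 for 3: 4^(4 + 1) + 2; = 1026; G_2 = 1026−1 = 1025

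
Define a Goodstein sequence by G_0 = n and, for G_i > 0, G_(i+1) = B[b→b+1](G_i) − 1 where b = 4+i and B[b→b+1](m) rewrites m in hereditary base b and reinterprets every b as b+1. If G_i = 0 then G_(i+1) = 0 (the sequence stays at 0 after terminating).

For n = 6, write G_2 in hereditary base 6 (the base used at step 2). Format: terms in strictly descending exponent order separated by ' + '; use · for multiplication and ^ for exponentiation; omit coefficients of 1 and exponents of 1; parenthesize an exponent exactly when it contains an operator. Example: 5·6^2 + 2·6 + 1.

i=0: 6 = 4 + 2 (b=4); 4→5: 5 + 2 = 7; 7−1 = 6
i=1: 6 = 5 + 1 (b=5); 5→6: 6 + 1 = 7; 7−1 = 6
i=2: 6 = 6 (b=6); 6→7: 7 = 7; 7−1 = 6

6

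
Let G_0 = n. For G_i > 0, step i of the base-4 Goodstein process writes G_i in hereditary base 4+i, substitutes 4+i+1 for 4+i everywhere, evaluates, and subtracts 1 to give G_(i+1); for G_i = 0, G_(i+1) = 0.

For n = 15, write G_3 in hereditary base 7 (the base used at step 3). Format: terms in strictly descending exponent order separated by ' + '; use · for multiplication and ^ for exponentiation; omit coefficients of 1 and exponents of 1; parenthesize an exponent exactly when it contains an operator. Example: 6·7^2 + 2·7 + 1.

3·7

[0] 15 ≡ 3·4 + 3 (base 4). Lift 5: 18. −1: 17.
[1] 17 ≡ 3·5 + 2 (base 5). Lift 6: 20. −1: 19.
[2] 19 ≡ 3·6 + 1 (base 6). Lift 7: 22. −1: 21.
[3] 21 ≡ 3·7 (base 7). Lift 8: 24. −1: 23.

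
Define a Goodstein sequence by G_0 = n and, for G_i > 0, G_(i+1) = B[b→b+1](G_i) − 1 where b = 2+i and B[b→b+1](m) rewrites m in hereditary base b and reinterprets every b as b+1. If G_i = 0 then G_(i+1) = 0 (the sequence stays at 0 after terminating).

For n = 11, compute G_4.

279937

11 —HB2→ 2^(2 + 1) + 2 + 1 —bump→ 3^(3 + 1) + 3 + 1 = 85 —(−1)→ 84
84 —HB3→ 3^(3 + 1) + 3 —bump→ 4^(4 + 1) + 4 = 1028 —(−1)→ 1027
1027 —HB4→ 4^(4 + 1) + 3 —bump→ 5^(5 + 1) + 3 = 15628 —(−1)→ 15627
15627 —HB5→ 5^(5 + 1) + 2 —bump→ 6^(6 + 1) + 2 = 279938 —(−1)→ 279937
279937 —HB6→ 6^(6 + 1) + 1 —bump→ 7^(7 + 1) + 1 = 5764802 —(−1)→ 5764801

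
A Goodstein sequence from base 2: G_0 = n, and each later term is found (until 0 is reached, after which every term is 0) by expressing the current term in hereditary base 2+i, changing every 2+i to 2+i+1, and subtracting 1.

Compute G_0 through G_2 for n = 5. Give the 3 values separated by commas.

5, 27, 255

G_0=5  [base 2] 2^2 + 1  →[2↦3]→  3^3 + 1 = 28  −1 ⇒ G_1=27
G_1=27  [base 3] 3^3  →[3↦4]→  4^4 = 256  −1 ⇒ G_2=255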